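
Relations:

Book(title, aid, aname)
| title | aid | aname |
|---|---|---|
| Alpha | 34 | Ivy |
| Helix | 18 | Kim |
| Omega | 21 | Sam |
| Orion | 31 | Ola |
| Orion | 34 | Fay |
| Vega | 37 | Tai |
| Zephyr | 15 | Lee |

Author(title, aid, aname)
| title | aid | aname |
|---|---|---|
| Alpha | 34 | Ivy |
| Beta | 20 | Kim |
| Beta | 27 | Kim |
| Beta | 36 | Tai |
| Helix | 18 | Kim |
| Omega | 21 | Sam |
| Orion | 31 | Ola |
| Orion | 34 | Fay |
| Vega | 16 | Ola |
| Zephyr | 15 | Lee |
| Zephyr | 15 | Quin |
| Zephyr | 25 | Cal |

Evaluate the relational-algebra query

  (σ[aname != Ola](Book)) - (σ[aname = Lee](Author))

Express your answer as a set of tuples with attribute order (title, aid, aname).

Apply σ_{aname != Ola}; surviving tuples: {(Alpha, 34, Ivy), (Helix, 18, Kim), (Omega, 21, Sam), (Orion, 34, Fay), (Vega, 37, Tai), (Zephyr, 15, Lee)}
Apply σ_{aname = Lee}; surviving tuples: {(Zephyr, 15, Lee)}
Taking the difference: {(Alpha, 34, Ivy), (Helix, 18, Kim), (Omega, 21, Sam), (Orion, 34, Fay), (Vega, 37, Tai)}

{(Alpha, 34, Ivy), (Helix, 18, Kim), (Omega, 21, Sam), (Orion, 34, Fay), (Vega, 37, Tai)}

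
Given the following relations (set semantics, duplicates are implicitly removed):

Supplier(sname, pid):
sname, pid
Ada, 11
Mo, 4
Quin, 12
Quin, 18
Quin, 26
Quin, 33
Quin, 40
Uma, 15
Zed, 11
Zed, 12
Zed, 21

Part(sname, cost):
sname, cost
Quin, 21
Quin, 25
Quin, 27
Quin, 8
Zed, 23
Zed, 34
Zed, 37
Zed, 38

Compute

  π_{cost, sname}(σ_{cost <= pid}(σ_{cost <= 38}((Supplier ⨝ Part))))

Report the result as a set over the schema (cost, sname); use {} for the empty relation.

Supplier ⋈ Part (natural join on sname): {(Quin, 12, 21), (Quin, 12, 25), (Quin, 12, 27), (Quin, 12, 8), (Quin, 18, 21), (Quin, 18, 25), (Quin, 18, 27), (Quin, 18, 8), (Quin, 26, 21), (Quin, 26, 25), (Quin, 26, 27), (Quin, 26, 8), (Quin, 33, 21), (Quin, 33, 25), (Quin, 33, 27), (Quin, 33, 8), (Quin, 40, 21), (Quin, 40, 25), (Quin, 40, 27), (Quin, 40, 8), (Zed, 11, 23), (Zed, 11, 34), (Zed, 11, 37), (Zed, 11, 38), (Zed, 12, 23), (Zed, 12, 34), (Zed, 12, 37), (Zed, 12, 38), (Zed, 21, 23), (Zed, 21, 34), (Zed, 21, 37), (Zed, 21, 38)}
σ[cost <= 38]: keep tuples satisfying cost <= 38 → {(Quin, 12, 21), (Quin, 12, 25), (Quin, 12, 27), (Quin, 12, 8), (Quin, 18, 21), (Quin, 18, 25), (Quin, 18, 27), (Quin, 18, 8), (Quin, 26, 21), (Quin, 26, 25), (Quin, 26, 27), (Quin, 26, 8), (Quin, 33, 21), (Quin, 33, 25), (Quin, 33, 27), (Quin, 33, 8), (Quin, 40, 21), (Quin, 40, 25), (Quin, 40, 27), (Quin, 40, 8), (Zed, 11, 23), (Zed, 11, 34), (Zed, 11, 37), (Zed, 11, 38), (Zed, 12, 23), (Zed, 12, 34), (Zed, 12, 37), (Zed, 12, 38), (Zed, 21, 23), (Zed, 21, 34), (Zed, 21, 37), (Zed, 21, 38)}
σ[cost <= pid]: keep tuples satisfying cost <= pid → {(Quin, 12, 8), (Quin, 18, 8), (Quin, 26, 21), (Quin, 26, 25), (Quin, 26, 8), (Quin, 33, 21), (Quin, 33, 25), (Quin, 33, 27), (Quin, 33, 8), (Quin, 40, 21), (Quin, 40, 25), (Quin, 40, 27), (Quin, 40, 8)}
π_{cost, sname} gives {(21, Quin), (25, Quin), (27, Quin), (8, Quin)} (9 duplicate(s) eliminated).

{(21, Quin), (25, Quin), (27, Quin), (8, Quin)}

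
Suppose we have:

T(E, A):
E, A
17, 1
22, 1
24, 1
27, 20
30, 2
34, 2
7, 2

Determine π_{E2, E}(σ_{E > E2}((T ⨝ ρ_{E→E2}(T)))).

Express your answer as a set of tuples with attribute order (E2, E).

ρ[E→E2]: schema becomes (E2, A); tuples unchanged.
T ⋈ ρ_{E→E2}(T) (natural join on A): {(17, 1, 17), (17, 1, 22), (17, 1, 24), (22, 1, 17), (22, 1, 22), (22, 1, 24), (24, 1, 17), (24, 1, 22), (24, 1, 24), (27, 20, 27), (30, 2, 30), (30, 2, 34), (30, 2, 7), (34, 2, 30), (34, 2, 34), (34, 2, 7), (7, 2, 30), (7, 2, 34), (7, 2, 7)}
Apply σ_{E > E2}; surviving tuples: {(22, 1, 17), (24, 1, 17), (24, 1, 22), (30, 2, 7), (34, 2, 30), (34, 2, 7)}
Keep only column(s) E2, E: {(17, 22), (17, 24), (22, 24), (30, 34), (7, 30), (7, 34)}

{(17, 22), (17, 24), (22, 24), (30, 34), (7, 30), (7, 34)}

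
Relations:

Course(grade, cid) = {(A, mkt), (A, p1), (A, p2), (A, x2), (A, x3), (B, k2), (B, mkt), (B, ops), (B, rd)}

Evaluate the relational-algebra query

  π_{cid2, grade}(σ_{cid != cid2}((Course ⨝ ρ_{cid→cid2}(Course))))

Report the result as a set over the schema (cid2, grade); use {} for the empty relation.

ρ[cid→cid2]: schema becomes (grade, cid2); tuples unchanged.
Joining Course and ρ_{cid→cid2}(Course) on grade yields {(A, mkt, mkt), (A, mkt, p1), (A, mkt, p2), (A, mkt, x2), (A, mkt, x3), (A, p1, mkt), (A, p1, p1), (A, p1, p2), (A, p1, x2), (A, p1, x3), (A, p2, mkt), (A, p2, p1), (A, p2, p2), (A, p2, x2), (A, p2, x3), (A, x2, mkt), (A, x2, p1), (A, x2, p2), (A, x2, x2), (A, x2, x3), (A, x3, mkt), (A, x3, p1), (A, x3, p2), (A, x3, x2), (A, x3, x3), (B, k2, k2), (B, k2, mkt), (B, k2, ops), (B, k2, rd), (B, mkt, k2), (B, mkt, mkt), (B, mkt, ops), (B, mkt, rd), (B, ops, k2), (B, ops, mkt), (B, ops, ops), (B, ops, rd), (B, rd, k2), (B, rd, mkt), (B, rd, ops), (B, rd, rd)}.
Apply σ_{cid != cid2}; surviving tuples: {(A, mkt, p1), (A, mkt, p2), (A, mkt, x2), (A, mkt, x3), (A, p1, mkt), (A, p1, p2), (A, p1, x2), (A, p1, x3), (A, p2, mkt), (A, p2, p1), (A, p2, x2), (A, p2, x3), (A, x2, mkt), (A, x2, p1), (A, x2, p2), (A, x2, x3), (A, x3, mkt), (A, x3, p1), (A, x3, p2), (A, x3, x2), (B, k2, mkt), (B, k2, ops), (B, k2, rd), (B, mkt, k2), (B, mkt, ops), (B, mkt, rd), (B, ops, k2), (B, ops, mkt), (B, ops, rd), (B, rd, k2), (B, rd, mkt), (B, rd, ops)}
Keep only column(s) cid2, grade (23 duplicate(s) eliminated): {(k2, B), (mkt, A), (mkt, B), (ops, B), (p1, A), (p2, A), (rd, B), (x2, A), (x3, A)}

{(k2, B), (mkt, A), (mkt, B), (ops, B), (p1, A), (p2, A), (rd, B), (x2, A), (x3, A)}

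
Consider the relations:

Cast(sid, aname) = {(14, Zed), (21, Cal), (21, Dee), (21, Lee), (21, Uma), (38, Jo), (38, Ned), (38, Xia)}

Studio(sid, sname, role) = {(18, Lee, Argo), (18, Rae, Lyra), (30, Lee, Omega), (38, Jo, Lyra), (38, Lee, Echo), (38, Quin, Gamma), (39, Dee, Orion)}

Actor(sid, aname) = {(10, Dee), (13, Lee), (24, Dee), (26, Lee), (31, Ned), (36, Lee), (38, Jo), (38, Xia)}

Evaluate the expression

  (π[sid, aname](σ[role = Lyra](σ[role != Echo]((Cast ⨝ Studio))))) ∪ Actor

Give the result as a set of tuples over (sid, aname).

{(10, Dee), (13, Lee), (24, Dee), (26, Lee), (31, Ned), (36, Lee), (38, Jo), (38, Ned), (38, Xia)}

Natural join on sid: {(38, Jo, Jo, Lyra), (38, Jo, Lee, Echo), (38, Jo, Quin, Gamma), (38, Ned, Jo, Lyra), (38, Ned, Lee, Echo), (38, Ned, Quin, Gamma), (38, Xia, Jo, Lyra), (38, Xia, Lee, Echo), (38, Xia, Quin, Gamma)}
Apply σ_{role != Echo}; surviving tuples: {(38, Jo, Jo, Lyra), (38, Jo, Quin, Gamma), (38, Ned, Jo, Lyra), (38, Ned, Quin, Gamma), (38, Xia, Jo, Lyra), (38, Xia, Quin, Gamma)}
Apply σ_{role = Lyra}; surviving tuples: {(38, Jo, Jo, Lyra), (38, Ned, Jo, Lyra), (38, Xia, Jo, Lyra)}
Projecting to sid, aname: {(38, Jo), (38, Ned), (38, Xia)}
Taking the union: {(10, Dee), (13, Lee), (24, Dee), (26, Lee), (31, Ned), (36, Lee), (38, Jo), (38, Ned), (38, Xia)}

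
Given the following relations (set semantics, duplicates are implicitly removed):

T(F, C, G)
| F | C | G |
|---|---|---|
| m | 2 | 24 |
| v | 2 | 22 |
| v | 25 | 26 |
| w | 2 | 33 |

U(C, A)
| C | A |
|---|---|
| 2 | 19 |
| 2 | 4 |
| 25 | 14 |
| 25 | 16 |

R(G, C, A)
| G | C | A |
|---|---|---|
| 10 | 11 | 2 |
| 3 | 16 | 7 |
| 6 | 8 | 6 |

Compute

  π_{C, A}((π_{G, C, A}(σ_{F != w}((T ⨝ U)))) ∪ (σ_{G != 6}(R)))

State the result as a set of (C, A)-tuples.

Natural join on C: {(m, 2, 24, 19), (m, 2, 24, 4), (v, 2, 22, 19), (v, 2, 22, 4), (v, 25, 26, 14), (v, 25, 26, 16), (w, 2, 33, 19), (w, 2, 33, 4)}
Filtering on F != w leaves {(m, 2, 24, 19), (m, 2, 24, 4), (v, 2, 22, 19), (v, 2, 22, 4), (v, 25, 26, 14), (v, 25, 26, 16)}.
π_{G, C, A} gives {(22, 2, 19), (22, 2, 4), (24, 2, 19), (24, 2, 4), (26, 25, 14), (26, 25, 16)}.
Filtering on G != 6 leaves {(10, 11, 2), (3, 16, 7)}.
Union: {(22, 2, 19), (22, 2, 4), (24, 2, 19), (24, 2, 4), (26, 25, 14), (26, 25, 16)} with {(10, 11, 2), (3, 16, 7)} → {(10, 11, 2), (22, 2, 19), (22, 2, 4), (24, 2, 19), (24, 2, 4), (26, 25, 14), (26, 25, 16), (3, 16, 7)}
π_{C, A} gives {(11, 2), (16, 7), (2, 19), (2, 4), (25, 14), (25, 16)} (2 duplicate(s) eliminated).

{(11, 2), (16, 7), (2, 19), (2, 4), (25, 14), (25, 16)}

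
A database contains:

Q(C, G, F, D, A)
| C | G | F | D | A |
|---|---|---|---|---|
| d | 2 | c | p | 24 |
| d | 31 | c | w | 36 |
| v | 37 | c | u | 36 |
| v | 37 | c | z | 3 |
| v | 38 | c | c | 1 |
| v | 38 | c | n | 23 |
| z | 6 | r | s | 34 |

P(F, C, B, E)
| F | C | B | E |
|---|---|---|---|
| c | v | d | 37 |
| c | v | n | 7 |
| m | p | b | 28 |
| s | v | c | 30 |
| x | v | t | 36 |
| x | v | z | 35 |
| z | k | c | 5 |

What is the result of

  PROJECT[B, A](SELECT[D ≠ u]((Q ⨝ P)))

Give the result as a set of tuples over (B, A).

Joining Q and P on C, F yields {(v, 37, c, u, 36, d, 37), (v, 37, c, u, 36, n, 7), (v, 37, c, z, 3, d, 37), (v, 37, c, z, 3, n, 7), (v, 38, c, c, 1, d, 37), (v, 38, c, c, 1, n, 7), (v, 38, c, n, 23, d, 37), (v, 38, c, n, 23, n, 7)}.
σ[D ≠ u]: keep tuples satisfying D ≠ u → {(v, 37, c, z, 3, d, 37), (v, 37, c, z, 3, n, 7), (v, 38, c, c, 1, d, 37), (v, 38, c, c, 1, n, 7), (v, 38, c, n, 23, d, 37), (v, 38, c, n, 23, n, 7)}
π[B, A]: project onto (B, A) → {(d, 1), (d, 23), (d, 3), (n, 1), (n, 23), (n, 3)}

{(d, 1), (d, 23), (d, 3), (n, 1), (n, 23), (n, 3)}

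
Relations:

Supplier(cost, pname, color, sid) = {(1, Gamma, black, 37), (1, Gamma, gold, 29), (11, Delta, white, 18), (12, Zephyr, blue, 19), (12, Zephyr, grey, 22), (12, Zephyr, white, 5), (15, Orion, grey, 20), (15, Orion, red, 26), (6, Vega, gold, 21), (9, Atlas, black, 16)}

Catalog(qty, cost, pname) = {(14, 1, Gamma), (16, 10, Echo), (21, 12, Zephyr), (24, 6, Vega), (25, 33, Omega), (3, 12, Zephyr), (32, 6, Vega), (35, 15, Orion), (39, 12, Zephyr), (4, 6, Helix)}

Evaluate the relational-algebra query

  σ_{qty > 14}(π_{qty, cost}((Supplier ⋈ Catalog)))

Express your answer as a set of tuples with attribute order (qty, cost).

Natural join on cost, pname: {(1, Gamma, black, 37, 14), (1, Gamma, gold, 29, 14), (12, Zephyr, blue, 19, 21), (12, Zephyr, blue, 19, 3), (12, Zephyr, blue, 19, 39), (12, Zephyr, grey, 22, 21), (12, Zephyr, grey, 22, 3), (12, Zephyr, grey, 22, 39), (12, Zephyr, white, 5, 21), (12, Zephyr, white, 5, 3), (12, Zephyr, white, 5, 39), (15, Orion, grey, 20, 35), (15, Orion, red, 26, 35), (6, Vega, gold, 21, 24), (6, Vega, gold, 21, 32)}
π_{qty, cost} gives {(14, 1), (21, 12), (24, 6), (3, 12), (32, 6), (35, 15), (39, 12)} (8 duplicate(s) eliminated).
Filtering on qty > 14 leaves {(21, 12), (24, 6), (32, 6), (35, 15), (39, 12)}.

{(21, 12), (24, 6), (32, 6), (35, 15), (39, 12)}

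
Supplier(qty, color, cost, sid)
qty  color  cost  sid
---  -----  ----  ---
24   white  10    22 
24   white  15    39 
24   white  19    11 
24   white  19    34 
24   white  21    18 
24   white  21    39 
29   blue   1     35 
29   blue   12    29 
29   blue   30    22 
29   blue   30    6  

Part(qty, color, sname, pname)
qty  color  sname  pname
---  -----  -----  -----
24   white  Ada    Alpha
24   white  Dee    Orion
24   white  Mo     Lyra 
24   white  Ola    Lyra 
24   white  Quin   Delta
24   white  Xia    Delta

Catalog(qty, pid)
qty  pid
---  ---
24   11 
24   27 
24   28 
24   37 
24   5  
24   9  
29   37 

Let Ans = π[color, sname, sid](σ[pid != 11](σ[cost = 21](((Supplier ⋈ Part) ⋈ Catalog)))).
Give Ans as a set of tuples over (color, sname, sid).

{(white, Ada, 18), (white, Ada, 39), (white, Dee, 18), (white, Dee, 39), (white, Mo, 18), (white, Mo, 39), (white, Ola, 18), (white, Ola, 39), (white, Quin, 18), (white, Quin, 39), (white, Xia, 18), (white, Xia, 39)}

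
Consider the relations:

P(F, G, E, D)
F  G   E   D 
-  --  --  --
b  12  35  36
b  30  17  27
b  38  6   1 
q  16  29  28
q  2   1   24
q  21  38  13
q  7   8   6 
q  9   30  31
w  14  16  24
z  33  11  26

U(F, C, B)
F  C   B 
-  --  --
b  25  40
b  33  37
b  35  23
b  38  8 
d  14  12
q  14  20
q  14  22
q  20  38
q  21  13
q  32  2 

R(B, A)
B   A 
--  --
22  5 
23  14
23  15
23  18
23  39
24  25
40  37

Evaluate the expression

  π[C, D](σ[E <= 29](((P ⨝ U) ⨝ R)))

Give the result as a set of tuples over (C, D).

{(14, 24), (14, 28), (14, 6), (25, 1), (25, 27), (35, 1), (35, 27)}

Natural join on F: {(b, 12, 35, 36, 25, 40), (b, 12, 35, 36, 33, 37), (b, 12, 35, 36, 35, 23), (b, 12, 35, 36, 38, 8), (b, 30, 17, 27, 25, 40), (b, 30, 17, 27, 33, 37), (b, 30, 17, 27, 35, 23), (b, 30, 17, 27, 38, 8), (b, 38, 6, 1, 25, 40), (b, 38, 6, 1, 33, 37), (b, 38, 6, 1, 35, 23), (b, 38, 6, 1, 38, 8), (q, 16, 29, 28, 14, 20), (q, 16, 29, 28, 14, 22), (q, 16, 29, 28, 20, 38), (q, 16, 29, 28, 21, 13), (q, 16, 29, 28, 32, 2), (q, 2, 1, 24, 14, 20), (q, 2, 1, 24, 14, 22), (q, 2, 1, 24, 20, 38), (q, 2, 1, 24, 21, 13), (q, 2, 1, 24, 32, 2), (q, 21, 38, 13, 14, 20), (q, 21, 38, 13, 14, 22), (q, 21, 38, 13, 20, 38), (q, 21, 38, 13, 21, 13), (q, 21, 38, 13, 32, 2), (q, 7, 8, 6, 14, 20), (q, 7, 8, 6, 14, 22), (q, 7, 8, 6, 20, 38), (q, 7, 8, 6, 21, 13), (q, 7, 8, 6, 32, 2), (q, 9, 30, 31, 14, 20), (q, 9, 30, 31, 14, 22), (q, 9, 30, 31, 20, 38), (q, 9, 30, 31, 21, 13), (q, 9, 30, 31, 32, 2)}
Natural join on B: {(b, 12, 35, 36, 25, 40, 37), (b, 12, 35, 36, 35, 23, 14), (b, 12, 35, 36, 35, 23, 15), (b, 12, 35, 36, 35, 23, 18), (b, 12, 35, 36, 35, 23, 39), (b, 30, 17, 27, 25, 40, 37), (b, 30, 17, 27, 35, 23, 14), (b, 30, 17, 27, 35, 23, 15), (b, 30, 17, 27, 35, 23, 18), (b, 30, 17, 27, 35, 23, 39), (b, 38, 6, 1, 25, 40, 37), (b, 38, 6, 1, 35, 23, 14), (b, 38, 6, 1, 35, 23, 15), (b, 38, 6, 1, 35, 23, 18), (b, 38, 6, 1, 35, 23, 39), (q, 16, 29, 28, 14, 22, 5), (q, 2, 1, 24, 14, 22, 5), (q, 21, 38, 13, 14, 22, 5), (q, 7, 8, 6, 14, 22, 5), (q, 9, 30, 31, 14, 22, 5)}
Filtering on E <= 29 leaves {(b, 30, 17, 27, 25, 40, 37), (b, 30, 17, 27, 35, 23, 14), (b, 30, 17, 27, 35, 23, 15), (b, 30, 17, 27, 35, 23, 18), (b, 30, 17, 27, 35, 23, 39), (b, 38, 6, 1, 25, 40, 37), (b, 38, 6, 1, 35, 23, 14), (b, 38, 6, 1, 35, 23, 15), (b, 38, 6, 1, 35, 23, 18), (b, 38, 6, 1, 35, 23, 39), (q, 16, 29, 28, 14, 22, 5), (q, 2, 1, 24, 14, 22, 5), (q, 7, 8, 6, 14, 22, 5)}.
Projecting to C, D (6 duplicate(s) eliminated): {(14, 24), (14, 28), (14, 6), (25, 1), (25, 27), (35, 1), (35, 27)}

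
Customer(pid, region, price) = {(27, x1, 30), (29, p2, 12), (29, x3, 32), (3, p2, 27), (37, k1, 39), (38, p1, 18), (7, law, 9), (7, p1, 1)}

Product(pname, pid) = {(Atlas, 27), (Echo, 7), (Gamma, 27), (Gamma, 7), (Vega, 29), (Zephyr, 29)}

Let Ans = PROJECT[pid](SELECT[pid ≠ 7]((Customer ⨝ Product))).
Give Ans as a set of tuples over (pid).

Joining Customer and Product on pid yields {(27, x1, 30, Atlas), (27, x1, 30, Gamma), (29, p2, 12, Vega), (29, p2, 12, Zephyr), (29, x3, 32, Vega), (29, x3, 32, Zephyr), (7, law, 9, Echo), (7, law, 9, Gamma), (7, p1, 1, Echo), (7, p1, 1, Gamma)}.
σ[pid ≠ 7]: keep tuples satisfying pid ≠ 7 → {(27, x1, 30, Atlas), (27, x1, 30, Gamma), (29, p2, 12, Vega), (29, p2, 12, Zephyr), (29, x3, 32, Vega), (29, x3, 32, Zephyr)}
Projecting to pid (4 duplicate(s) eliminated): {27, 29}

{27, 29}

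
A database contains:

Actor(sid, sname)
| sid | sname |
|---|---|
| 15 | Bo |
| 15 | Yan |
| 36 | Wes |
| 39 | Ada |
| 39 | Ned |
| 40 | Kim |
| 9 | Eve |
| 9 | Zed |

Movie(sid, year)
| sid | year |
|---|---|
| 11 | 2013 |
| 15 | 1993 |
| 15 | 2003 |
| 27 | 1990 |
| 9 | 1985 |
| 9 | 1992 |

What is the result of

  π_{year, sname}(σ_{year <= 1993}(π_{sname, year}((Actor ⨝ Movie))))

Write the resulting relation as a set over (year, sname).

Joining Actor and Movie on sid yields {(15, Bo, 1993), (15, Bo, 2003), (15, Yan, 1993), (15, Yan, 2003), (9, Eve, 1985), (9, Eve, 1992), (9, Zed, 1985), (9, Zed, 1992)}.
π[sname, year]: project onto (sname, year) → {(Bo, 1993), (Bo, 2003), (Eve, 1985), (Eve, 1992), (Yan, 1993), (Yan, 2003), (Zed, 1985), (Zed, 1992)}
σ[year <= 1993]: keep tuples satisfying year <= 1993 → {(Bo, 1993), (Eve, 1985), (Eve, 1992), (Yan, 1993), (Zed, 1985), (Zed, 1992)}
π[year, sname]: project onto (year, sname) → {(1985, Eve), (1985, Zed), (1992, Eve), (1992, Zed), (1993, Bo), (1993, Yan)}

{(1985, Eve), (1985, Zed), (1992, Eve), (1992, Zed), (1993, Bo), (1993, Yan)}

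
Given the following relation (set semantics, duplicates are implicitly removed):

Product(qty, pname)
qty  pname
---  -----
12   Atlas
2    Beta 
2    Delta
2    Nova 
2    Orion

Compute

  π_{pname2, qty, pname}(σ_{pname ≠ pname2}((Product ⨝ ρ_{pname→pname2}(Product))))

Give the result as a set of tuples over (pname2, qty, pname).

ρ[pname→pname2]: schema becomes (qty, pname2); tuples unchanged.
Product ⋈ ρ_{pname→pname2}(Product) (natural join on qty): {(12, Atlas, Atlas), (2, Beta, Beta), (2, Beta, Delta), (2, Beta, Nova), (2, Beta, Orion), (2, Delta, Beta), (2, Delta, Delta), (2, Delta, Nova), (2, Delta, Orion), (2, Nova, Beta), (2, Nova, Delta), (2, Nova, Nova), (2, Nova, Orion), (2, Orion, Beta), (2, Orion, Delta), (2, Orion, Nova), (2, Orion, Orion)}
σ[pname ≠ pname2]: keep tuples satisfying pname ≠ pname2 → {(2, Beta, Delta), (2, Beta, Nova), (2, Beta, Orion), (2, Delta, Beta), (2, Delta, Nova), (2, Delta, Orion), (2, Nova, Beta), (2, Nova, Delta), (2, Nova, Orion), (2, Orion, Beta), (2, Orion, Delta), (2, Orion, Nova)}
π[pname2, qty, pname]: project onto (pname2, qty, pname) → {(Beta, 2, Delta), (Beta, 2, Nova), (Beta, 2, Orion), (Delta, 2, Beta), (Delta, 2, Nova), (Delta, 2, Orion), (Nova, 2, Beta), (Nova, 2, Delta), (Nova, 2, Orion), (Orion, 2, Beta), (Orion, 2, Delta), (Orion, 2, Nova)}

{(Beta, 2, Delta), (Beta, 2, Nova), (Beta, 2, Orion), (Delta, 2, Beta), (Delta, 2, Nova), (Delta, 2, Orion), (Nova, 2, Beta), (Nova, 2, Delta), (Nova, 2, Orion), (Orion, 2, Beta), (Orion, 2, Delta), (Orion, 2, Nova)}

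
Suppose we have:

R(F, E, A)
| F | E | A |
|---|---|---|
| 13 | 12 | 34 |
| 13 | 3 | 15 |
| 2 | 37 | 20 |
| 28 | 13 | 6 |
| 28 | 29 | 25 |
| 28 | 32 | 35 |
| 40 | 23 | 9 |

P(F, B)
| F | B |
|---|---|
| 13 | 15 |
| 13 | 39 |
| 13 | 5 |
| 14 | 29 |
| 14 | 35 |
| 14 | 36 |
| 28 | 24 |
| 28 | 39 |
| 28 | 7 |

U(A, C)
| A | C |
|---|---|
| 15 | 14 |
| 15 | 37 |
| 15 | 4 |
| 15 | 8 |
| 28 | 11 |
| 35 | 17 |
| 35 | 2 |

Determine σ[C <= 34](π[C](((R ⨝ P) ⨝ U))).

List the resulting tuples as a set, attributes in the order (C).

{14, 17, 2, 4, 8}

R ⋈ P (natural join on F): {(13, 12, 34, 15), (13, 12, 34, 39), (13, 12, 34, 5), (13, 3, 15, 15), (13, 3, 15, 39), (13, 3, 15, 5), (28, 13, 6, 24), (28, 13, 6, 39), (28, 13, 6, 7), (28, 29, 25, 24), (28, 29, 25, 39), (28, 29, 25, 7), (28, 32, 35, 24), (28, 32, 35, 39), (28, 32, 35, 7)}
(R ⨝ P) ⋈ U (natural join on A): {(13, 3, 15, 15, 14), (13, 3, 15, 15, 37), (13, 3, 15, 15, 4), (13, 3, 15, 15, 8), (13, 3, 15, 39, 14), (13, 3, 15, 39, 37), (13, 3, 15, 39, 4), (13, 3, 15, 39, 8), (13, 3, 15, 5, 14), (13, 3, 15, 5, 37), (13, 3, 15, 5, 4), (13, 3, 15, 5, 8), (28, 32, 35, 24, 17), (28, 32, 35, 24, 2), (28, 32, 35, 39, 17), (28, 32, 35, 39, 2), (28, 32, 35, 7, 17), (28, 32, 35, 7, 2)}
Projecting to C (12 duplicate(s) eliminated): {14, 17, 2, 37, 4, 8}
Filtering on C <= 34 leaves {14, 17, 2, 4, 8}.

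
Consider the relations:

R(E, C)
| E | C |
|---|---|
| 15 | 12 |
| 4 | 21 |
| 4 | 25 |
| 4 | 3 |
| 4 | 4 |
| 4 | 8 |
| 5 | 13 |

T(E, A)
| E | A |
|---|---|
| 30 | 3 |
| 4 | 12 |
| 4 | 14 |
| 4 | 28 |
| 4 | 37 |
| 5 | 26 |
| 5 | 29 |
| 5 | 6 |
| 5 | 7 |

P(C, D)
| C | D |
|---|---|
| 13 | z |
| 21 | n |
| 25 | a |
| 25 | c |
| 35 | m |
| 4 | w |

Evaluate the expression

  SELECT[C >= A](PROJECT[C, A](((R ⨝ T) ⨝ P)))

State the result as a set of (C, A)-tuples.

{(13, 6), (13, 7), (21, 12), (21, 14), (25, 12), (25, 14)}

Joining R and T on E yields {(4, 21, 12), (4, 21, 14), (4, 21, 28), (4, 21, 37), (4, 25, 12), (4, 25, 14), (4, 25, 28), (4, 25, 37), (4, 3, 12), (4, 3, 14), (4, 3, 28), (4, 3, 37), (4, 4, 12), (4, 4, 14), (4, 4, 28), (4, 4, 37), (4, 8, 12), (4, 8, 14), (4, 8, 28), (4, 8, 37), (5, 13, 26), (5, 13, 29), (5, 13, 6), (5, 13, 7)}.
Joining (R ⨝ T) and P on C yields {(4, 21, 12, n), (4, 21, 14, n), (4, 21, 28, n), (4, 21, 37, n), (4, 25, 12, a), (4, 25, 12, c), (4, 25, 14, a), (4, 25, 14, c), (4, 25, 28, a), (4, 25, 28, c), (4, 25, 37, a), (4, 25, 37, c), (4, 4, 12, w), (4, 4, 14, w), (4, 4, 28, w), (4, 4, 37, w), (5, 13, 26, z), (5, 13, 29, z), (5, 13, 6, z), (5, 13, 7, z)}.
Keep only column(s) C, A (4 duplicate(s) eliminated): {(13, 26), (13, 29), (13, 6), (13, 7), (21, 12), (21, 14), (21, 28), (21, 37), (25, 12), (25, 14), (25, 28), (25, 37), (4, 12), (4, 14), (4, 28), (4, 37)}
Apply σ_{C >= A}; surviving tuples: {(13, 6), (13, 7), (21, 12), (21, 14), (25, 12), (25, 14)}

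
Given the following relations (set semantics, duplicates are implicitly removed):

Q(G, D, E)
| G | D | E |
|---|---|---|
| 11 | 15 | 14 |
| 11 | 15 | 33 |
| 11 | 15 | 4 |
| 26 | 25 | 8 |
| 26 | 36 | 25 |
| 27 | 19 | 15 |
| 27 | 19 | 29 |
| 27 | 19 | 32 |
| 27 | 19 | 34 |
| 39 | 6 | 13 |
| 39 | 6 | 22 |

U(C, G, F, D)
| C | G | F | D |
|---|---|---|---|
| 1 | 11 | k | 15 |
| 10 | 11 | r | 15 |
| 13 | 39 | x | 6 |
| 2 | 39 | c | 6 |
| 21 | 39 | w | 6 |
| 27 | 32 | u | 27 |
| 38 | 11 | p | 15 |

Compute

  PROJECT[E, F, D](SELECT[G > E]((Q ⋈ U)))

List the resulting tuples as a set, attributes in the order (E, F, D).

{(13, c, 6), (13, w, 6), (13, x, 6), (22, c, 6), (22, w, 6), (22, x, 6), (4, k, 15), (4, p, 15), (4, r, 15)}

Natural join on G, D: {(11, 15, 14, 1, k), (11, 15, 14, 10, r), (11, 15, 14, 38, p), (11, 15, 33, 1, k), (11, 15, 33, 10, r), (11, 15, 33, 38, p), (11, 15, 4, 1, k), (11, 15, 4, 10, r), (11, 15, 4, 38, p), (39, 6, 13, 13, x), (39, 6, 13, 2, c), (39, 6, 13, 21, w), (39, 6, 22, 13, x), (39, 6, 22, 2, c), (39, 6, 22, 21, w)}
σ[G > E]: keep tuples satisfying G > E → {(11, 15, 4, 1, k), (11, 15, 4, 10, r), (11, 15, 4, 38, p), (39, 6, 13, 13, x), (39, 6, 13, 2, c), (39, 6, 13, 21, w), (39, 6, 22, 13, x), (39, 6, 22, 2, c), (39, 6, 22, 21, w)}
Projecting to E, F, D: {(13, c, 6), (13, w, 6), (13, x, 6), (22, c, 6), (22, w, 6), (22, x, 6), (4, k, 15), (4, p, 15), (4, r, 15)}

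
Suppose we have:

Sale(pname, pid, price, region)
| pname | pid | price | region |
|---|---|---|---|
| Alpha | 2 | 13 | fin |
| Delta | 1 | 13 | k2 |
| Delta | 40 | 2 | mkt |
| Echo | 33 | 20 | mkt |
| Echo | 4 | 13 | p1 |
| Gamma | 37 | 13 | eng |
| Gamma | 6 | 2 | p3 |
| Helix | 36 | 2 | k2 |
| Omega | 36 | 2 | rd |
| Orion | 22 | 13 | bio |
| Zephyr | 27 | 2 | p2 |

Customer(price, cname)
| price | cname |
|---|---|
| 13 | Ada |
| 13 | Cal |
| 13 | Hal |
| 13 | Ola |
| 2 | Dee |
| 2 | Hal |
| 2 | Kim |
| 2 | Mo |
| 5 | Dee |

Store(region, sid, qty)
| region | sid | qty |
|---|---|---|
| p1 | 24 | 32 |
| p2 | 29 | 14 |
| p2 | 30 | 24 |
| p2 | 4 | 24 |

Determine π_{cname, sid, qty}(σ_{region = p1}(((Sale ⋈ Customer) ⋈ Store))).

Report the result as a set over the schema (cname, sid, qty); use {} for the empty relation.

Sale ⋈ Customer (natural join on price): {(Alpha, 2, 13, fin, Ada), (Alpha, 2, 13, fin, Cal), (Alpha, 2, 13, fin, Hal), (Alpha, 2, 13, fin, Ola), (Delta, 1, 13, k2, Ada), (Delta, 1, 13, k2, Cal), (Delta, 1, 13, k2, Hal), (Delta, 1, 13, k2, Ola), (Delta, 40, 2, mkt, Dee), (Delta, 40, 2, mkt, Hal), (Delta, 40, 2, mkt, Kim), (Delta, 40, 2, mkt, Mo), (Echo, 4, 13, p1, Ada), (Echo, 4, 13, p1, Cal), (Echo, 4, 13, p1, Hal), (Echo, 4, 13, p1, Ola), (Gamma, 37, 13, eng, Ada), (Gamma, 37, 13, eng, Cal), (Gamma, 37, 13, eng, Hal), (Gamma, 37, 13, eng, Ola), (Gamma, 6, 2, p3, Dee), (Gamma, 6, 2, p3, Hal), (Gamma, 6, 2, p3, Kim), (Gamma, 6, 2, p3, Mo), (Helix, 36, 2, k2, Dee), (Helix, 36, 2, k2, Hal), (Helix, 36, 2, k2, Kim), (Helix, 36, 2, k2, Mo), (Omega, 36, 2, rd, Dee), (Omega, 36, 2, rd, Hal), (Omega, 36, 2, rd, Kim), (Omega, 36, 2, rd, Mo), (Orion, 22, 13, bio, Ada), (Orion, 22, 13, bio, Cal), (Orion, 22, 13, bio, Hal), (Orion, 22, 13, bio, Ola), (Zephyr, 27, 2, p2, Dee), (Zephyr, 27, 2, p2, Hal), (Zephyr, 27, 2, p2, Kim), (Zephyr, 27, 2, p2, Mo)}
(Sale ⋈ Customer) ⋈ Store (natural join on region): {(Echo, 4, 13, p1, Ada, 24, 32), (Echo, 4, 13, p1, Cal, 24, 32), (Echo, 4, 13, p1, Hal, 24, 32), (Echo, 4, 13, p1, Ola, 24, 32), (Zephyr, 27, 2, p2, Dee, 29, 14), (Zephyr, 27, 2, p2, Dee, 30, 24), (Zephyr, 27, 2, p2, Dee, 4, 24), (Zephyr, 27, 2, p2, Hal, 29, 14), (Zephyr, 27, 2, p2, Hal, 30, 24), (Zephyr, 27, 2, p2, Hal, 4, 24), (Zephyr, 27, 2, p2, Kim, 29, 14), (Zephyr, 27, 2, p2, Kim, 30, 24), (Zephyr, 27, 2, p2, Kim, 4, 24), (Zephyr, 27, 2, p2, Mo, 29, 14), (Zephyr, 27, 2, p2, Mo, 30, 24), (Zephyr, 27, 2, p2, Mo, 4, 24)}
Apply σ_{region = p1}; surviving tuples: {(Echo, 4, 13, p1, Ada, 24, 32), (Echo, 4, 13, p1, Cal, 24, 32), (Echo, 4, 13, p1, Hal, 24, 32), (Echo, 4, 13, p1, Ola, 24, 32)}
Keep only column(s) cname, sid, qty: {(Ada, 24, 32), (Cal, 24, 32), (Hal, 24, 32), (Ola, 24, 32)}

{(Ada, 24, 32), (Cal, 24, 32), (Hal, 24, 32), (Ola, 24, 32)}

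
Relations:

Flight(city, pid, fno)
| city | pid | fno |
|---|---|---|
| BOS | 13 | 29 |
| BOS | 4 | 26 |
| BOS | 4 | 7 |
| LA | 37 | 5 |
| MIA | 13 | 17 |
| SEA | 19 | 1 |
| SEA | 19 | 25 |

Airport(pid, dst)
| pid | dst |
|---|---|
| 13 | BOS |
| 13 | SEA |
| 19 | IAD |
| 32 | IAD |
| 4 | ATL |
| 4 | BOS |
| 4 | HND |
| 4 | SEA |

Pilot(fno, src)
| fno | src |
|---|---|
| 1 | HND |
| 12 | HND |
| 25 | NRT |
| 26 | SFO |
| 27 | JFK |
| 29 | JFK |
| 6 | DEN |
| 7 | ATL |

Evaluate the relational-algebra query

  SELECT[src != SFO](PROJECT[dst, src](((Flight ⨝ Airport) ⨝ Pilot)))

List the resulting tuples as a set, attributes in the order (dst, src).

Joining Flight and Airport on pid yields {(BOS, 13, 29, BOS), (BOS, 13, 29, SEA), (BOS, 4, 26, ATL), (BOS, 4, 26, BOS), (BOS, 4, 26, HND), (BOS, 4, 26, SEA), (BOS, 4, 7, ATL), (BOS, 4, 7, BOS), (BOS, 4, 7, HND), (BOS, 4, 7, SEA), (MIA, 13, 17, BOS), (MIA, 13, 17, SEA), (SEA, 19, 1, IAD), (SEA, 19, 25, IAD)}.
Joining (Flight ⨝ Airport) and Pilot on fno yields {(BOS, 13, 29, BOS, JFK), (BOS, 13, 29, SEA, JFK), (BOS, 4, 26, ATL, SFO), (BOS, 4, 26, BOS, SFO), (BOS, 4, 26, HND, SFO), (BOS, 4, 26, SEA, SFO), (BOS, 4, 7, ATL, ATL), (BOS, 4, 7, BOS, ATL), (BOS, 4, 7, HND, ATL), (BOS, 4, 7, SEA, ATL), (SEA, 19, 1, IAD, HND), (SEA, 19, 25, IAD, NRT)}.
Projecting to dst, src: {(ATL, ATL), (ATL, SFO), (BOS, ATL), (BOS, JFK), (BOS, SFO), (HND, ATL), (HND, SFO), (IAD, HND), (IAD, NRT), (SEA, ATL), (SEA, JFK), (SEA, SFO)}
σ[src != SFO]: keep tuples satisfying src != SFO → {(ATL, ATL), (BOS, ATL), (BOS, JFK), (HND, ATL), (IAD, HND), (IAD, NRT), (SEA, ATL), (SEA, JFK)}

{(ATL, ATL), (BOS, ATL), (BOS, JFK), (HND, ATL), (IAD, HND), (IAD, NRT), (SEA, ATL), (SEA, JFK)}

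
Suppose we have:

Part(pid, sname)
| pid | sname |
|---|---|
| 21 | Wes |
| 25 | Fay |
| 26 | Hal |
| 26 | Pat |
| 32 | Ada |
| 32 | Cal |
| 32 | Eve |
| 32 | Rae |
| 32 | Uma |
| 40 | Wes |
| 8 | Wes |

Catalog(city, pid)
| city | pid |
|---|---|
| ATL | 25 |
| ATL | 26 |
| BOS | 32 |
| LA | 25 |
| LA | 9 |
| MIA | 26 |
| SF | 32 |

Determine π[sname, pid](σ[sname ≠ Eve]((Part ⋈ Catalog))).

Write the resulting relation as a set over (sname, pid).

{(Ada, 32), (Cal, 32), (Fay, 25), (Hal, 26), (Pat, 26), (Rae, 32), (Uma, 32)}

Part ⋈ Catalog (natural join on pid): {(25, Fay, ATL), (25, Fay, LA), (26, Hal, ATL), (26, Hal, MIA), (26, Pat, ATL), (26, Pat, MIA), (32, Ada, BOS), (32, Ada, SF), (32, Cal, BOS), (32, Cal, SF), (32, Eve, BOS), (32, Eve, SF), (32, Rae, BOS), (32, Rae, SF), (32, Uma, BOS), (32, Uma, SF)}
σ[sname ≠ Eve]: keep tuples satisfying sname ≠ Eve → {(25, Fay, ATL), (25, Fay, LA), (26, Hal, ATL), (26, Hal, MIA), (26, Pat, ATL), (26, Pat, MIA), (32, Ada, BOS), (32, Ada, SF), (32, Cal, BOS), (32, Cal, SF), (32, Rae, BOS), (32, Rae, SF), (32, Uma, BOS), (32, Uma, SF)}
Keep only column(s) sname, pid (7 duplicate(s) eliminated): {(Ada, 32), (Cal, 32), (Fay, 25), (Hal, 26), (Pat, 26), (Rae, 32), (Uma, 32)}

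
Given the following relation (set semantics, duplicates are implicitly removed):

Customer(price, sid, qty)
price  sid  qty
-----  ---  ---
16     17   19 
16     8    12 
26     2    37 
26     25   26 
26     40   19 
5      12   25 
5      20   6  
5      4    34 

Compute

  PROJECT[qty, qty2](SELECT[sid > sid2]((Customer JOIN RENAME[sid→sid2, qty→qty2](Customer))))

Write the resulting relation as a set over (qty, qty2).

{(19, 12), (19, 26), (19, 37), (25, 34), (26, 37), (6, 25), (6, 34)}

ρ[sid→sid2, qty→qty2]: schema becomes (price, sid2, qty2); tuples unchanged.
Customer ⋈ RENAME[sid→sid2, qty→qty2](Customer) (natural join on price): {(16, 17, 19, 17, 19), (16, 17, 19, 8, 12), (16, 8, 12, 17, 19), (16, 8, 12, 8, 12), (26, 2, 37, 2, 37), (26, 2, 37, 25, 26), (26, 2, 37, 40, 19), (26, 25, 26, 2, 37), (26, 25, 26, 25, 26), (26, 25, 26, 40, 19), (26, 40, 19, 2, 37), (26, 40, 19, 25, 26), (26, 40, 19, 40, 19), (5, 12, 25, 12, 25), (5, 12, 25, 20, 6), (5, 12, 25, 4, 34), (5, 20, 6, 12, 25), (5, 20, 6, 20, 6), (5, 20, 6, 4, 34), (5, 4, 34, 12, 25), (5, 4, 34, 20, 6), (5, 4, 34, 4, 34)}
Apply σ_{sid > sid2}; surviving tuples: {(16, 17, 19, 8, 12), (26, 25, 26, 2, 37), (26, 40, 19, 2, 37), (26, 40, 19, 25, 26), (5, 12, 25, 4, 34), (5, 20, 6, 12, 25), (5, 20, 6, 4, 34)}
π_{qty, qty2} gives {(19, 12), (19, 26), (19, 37), (25, 34), (26, 37), (6, 25), (6, 34)}.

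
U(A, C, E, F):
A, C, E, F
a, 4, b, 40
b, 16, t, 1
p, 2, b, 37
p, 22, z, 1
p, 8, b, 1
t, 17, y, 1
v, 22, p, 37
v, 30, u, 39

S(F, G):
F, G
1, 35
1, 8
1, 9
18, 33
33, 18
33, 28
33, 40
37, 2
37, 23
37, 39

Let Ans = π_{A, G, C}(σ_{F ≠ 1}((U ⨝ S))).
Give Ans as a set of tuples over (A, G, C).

{(p, 2, 2), (p, 23, 2), (p, 39, 2), (v, 2, 22), (v, 23, 22), (v, 39, 22)}

U ⋈ S (natural join on F): {(b, 16, t, 1, 35), (b, 16, t, 1, 8), (b, 16, t, 1, 9), (p, 2, b, 37, 2), (p, 2, b, 37, 23), (p, 2, b, 37, 39), (p, 22, z, 1, 35), (p, 22, z, 1, 8), (p, 22, z, 1, 9), (p, 8, b, 1, 35), (p, 8, b, 1, 8), (p, 8, b, 1, 9), (t, 17, y, 1, 35), (t, 17, y, 1, 8), (t, 17, y, 1, 9), (v, 22, p, 37, 2), (v, 22, p, 37, 23), (v, 22, p, 37, 39)}
σ[F ≠ 1]: keep tuples satisfying F ≠ 1 → {(p, 2, b, 37, 2), (p, 2, b, 37, 23), (p, 2, b, 37, 39), (v, 22, p, 37, 2), (v, 22, p, 37, 23), (v, 22, p, 37, 39)}
Projecting to A, G, C: {(p, 2, 2), (p, 23, 2), (p, 39, 2), (v, 2, 22), (v, 23, 22), (v, 39, 22)}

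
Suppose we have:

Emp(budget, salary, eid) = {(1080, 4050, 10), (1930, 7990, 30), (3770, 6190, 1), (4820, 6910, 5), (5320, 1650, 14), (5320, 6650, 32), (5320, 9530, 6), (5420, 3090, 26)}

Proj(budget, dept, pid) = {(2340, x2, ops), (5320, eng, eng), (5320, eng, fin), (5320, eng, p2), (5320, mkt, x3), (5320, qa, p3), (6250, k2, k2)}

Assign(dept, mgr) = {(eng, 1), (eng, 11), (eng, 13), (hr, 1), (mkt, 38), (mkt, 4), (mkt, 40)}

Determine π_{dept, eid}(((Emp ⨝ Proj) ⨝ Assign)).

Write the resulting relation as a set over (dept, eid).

Emp ⋈ Proj (natural join on budget): {(5320, 1650, 14, eng, eng), (5320, 1650, 14, eng, fin), (5320, 1650, 14, eng, p2), (5320, 1650, 14, mkt, x3), (5320, 1650, 14, qa, p3), (5320, 6650, 32, eng, eng), (5320, 6650, 32, eng, fin), (5320, 6650, 32, eng, p2), (5320, 6650, 32, mkt, x3), (5320, 6650, 32, qa, p3), (5320, 9530, 6, eng, eng), (5320, 9530, 6, eng, fin), (5320, 9530, 6, eng, p2), (5320, 9530, 6, mkt, x3), (5320, 9530, 6, qa, p3)}
(Emp ⨝ Proj) ⋈ Assign (natural join on dept): {(5320, 1650, 14, eng, eng, 1), (5320, 1650, 14, eng, eng, 11), (5320, 1650, 14, eng, eng, 13), (5320, 1650, 14, eng, fin, 1), (5320, 1650, 14, eng, fin, 11), (5320, 1650, 14, eng, fin, 13), (5320, 1650, 14, eng, p2, 1), (5320, 1650, 14, eng, p2, 11), (5320, 1650, 14, eng, p2, 13), (5320, 1650, 14, mkt, x3, 38), (5320, 1650, 14, mkt, x3, 4), (5320, 1650, 14, mkt, x3, 40), (5320, 6650, 32, eng, eng, 1), (5320, 6650, 32, eng, eng, 11), (5320, 6650, 32, eng, eng, 13), (5320, 6650, 32, eng, fin, 1), (5320, 6650, 32, eng, fin, 11), (5320, 6650, 32, eng, fin, 13), (5320, 6650, 32, eng, p2, 1), (5320, 6650, 32, eng, p2, 11), (5320, 6650, 32, eng, p2, 13), (5320, 6650, 32, mkt, x3, 38), (5320, 6650, 32, mkt, x3, 4), (5320, 6650, 32, mkt, x3, 40), (5320, 9530, 6, eng, eng, 1), (5320, 9530, 6, eng, eng, 11), (5320, 9530, 6, eng, eng, 13), (5320, 9530, 6, eng, fin, 1), (5320, 9530, 6, eng, fin, 11), (5320, 9530, 6, eng, fin, 13), (5320, 9530, 6, eng, p2, 1), (5320, 9530, 6, eng, p2, 11), (5320, 9530, 6, eng, p2, 13), (5320, 9530, 6, mkt, x3, 38), (5320, 9530, 6, mkt, x3, 4), (5320, 9530, 6, mkt, x3, 40)}
Projecting to dept, eid (30 duplicate(s) eliminated): {(eng, 14), (eng, 32), (eng, 6), (mkt, 14), (mkt, 32), (mkt, 6)}

{(eng, 14), (eng, 32), (eng, 6), (mkt, 14), (mkt, 32), (mkt, 6)}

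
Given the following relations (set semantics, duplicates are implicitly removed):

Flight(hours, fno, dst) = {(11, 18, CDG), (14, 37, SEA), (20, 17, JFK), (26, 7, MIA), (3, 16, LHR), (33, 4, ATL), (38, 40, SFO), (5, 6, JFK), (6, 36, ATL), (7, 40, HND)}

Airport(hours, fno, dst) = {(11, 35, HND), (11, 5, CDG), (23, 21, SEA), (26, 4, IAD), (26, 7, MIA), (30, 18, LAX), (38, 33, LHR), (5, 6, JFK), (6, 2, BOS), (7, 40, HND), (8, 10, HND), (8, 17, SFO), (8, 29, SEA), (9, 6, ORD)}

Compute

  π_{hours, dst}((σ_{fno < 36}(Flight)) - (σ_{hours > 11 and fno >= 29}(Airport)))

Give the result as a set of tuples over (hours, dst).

{(11, CDG), (20, JFK), (26, MIA), (3, LHR), (33, ATL), (5, JFK)}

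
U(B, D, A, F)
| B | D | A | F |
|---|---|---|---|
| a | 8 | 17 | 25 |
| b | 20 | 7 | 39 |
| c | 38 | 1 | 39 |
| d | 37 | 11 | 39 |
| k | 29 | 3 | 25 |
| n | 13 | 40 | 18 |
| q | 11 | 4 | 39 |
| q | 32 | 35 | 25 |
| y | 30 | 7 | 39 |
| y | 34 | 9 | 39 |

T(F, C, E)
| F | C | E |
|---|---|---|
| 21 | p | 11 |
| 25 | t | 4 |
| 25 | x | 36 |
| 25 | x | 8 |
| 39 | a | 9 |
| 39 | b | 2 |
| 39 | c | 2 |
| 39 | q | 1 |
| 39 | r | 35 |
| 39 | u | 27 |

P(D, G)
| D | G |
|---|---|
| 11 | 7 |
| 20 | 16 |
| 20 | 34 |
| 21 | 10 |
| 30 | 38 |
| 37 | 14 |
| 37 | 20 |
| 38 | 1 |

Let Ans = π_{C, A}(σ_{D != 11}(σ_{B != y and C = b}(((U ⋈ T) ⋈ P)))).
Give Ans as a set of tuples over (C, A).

{(b, 1), (b, 11), (b, 7)}

Natural join on F: {(a, 8, 17, 25, t, 4), (a, 8, 17, 25, x, 36), (a, 8, 17, 25, x, 8), (b, 20, 7, 39, a, 9), (b, 20, 7, 39, b, 2), (b, 20, 7, 39, c, 2), (b, 20, 7, 39, q, 1), (b, 20, 7, 39, r, 35), (b, 20, 7, 39, u, 27), (c, 38, 1, 39, a, 9), (c, 38, 1, 39, b, 2), (c, 38, 1, 39, c, 2), (c, 38, 1, 39, q, 1), (c, 38, 1, 39, r, 35), (c, 38, 1, 39, u, 27), (d, 37, 11, 39, a, 9), (d, 37, 11, 39, b, 2), (d, 37, 11, 39, c, 2), (d, 37, 11, 39, q, 1), (d, 37, 11, 39, r, 35), (d, 37, 11, 39, u, 27), (k, 29, 3, 25, t, 4), (k, 29, 3, 25, x, 36), (k, 29, 3, 25, x, 8), (q, 11, 4, 39, a, 9), (q, 11, 4, 39, b, 2), (q, 11, 4, 39, c, 2), (q, 11, 4, 39, q, 1), (q, 11, 4, 39, r, 35), (q, 11, 4, 39, u, 27), (q, 32, 35, 25, t, 4), (q, 32, 35, 25, x, 36), (q, 32, 35, 25, x, 8), (y, 30, 7, 39, a, 9), (y, 30, 7, 39, b, 2), (y, 30, 7, 39, c, 2), (y, 30, 7, 39, q, 1), (y, 30, 7, 39, r, 35), (y, 30, 7, 39, u, 27), (y, 34, 9, 39, a, 9), (y, 34, 9, 39, b, 2), (y, 34, 9, 39, c, 2), (y, 34, 9, 39, q, 1), (y, 34, 9, 39, r, 35), (y, 34, 9, 39, u, 27)}
Natural join on D: {(b, 20, 7, 39, a, 9, 16), (b, 20, 7, 39, a, 9, 34), (b, 20, 7, 39, b, 2, 16), (b, 20, 7, 39, b, 2, 34), (b, 20, 7, 39, c, 2, 16), (b, 20, 7, 39, c, 2, 34), (b, 20, 7, 39, q, 1, 16), (b, 20, 7, 39, q, 1, 34), (b, 20, 7, 39, r, 35, 16), (b, 20, 7, 39, r, 35, 34), (b, 20, 7, 39, u, 27, 16), (b, 20, 7, 39, u, 27, 34), (c, 38, 1, 39, a, 9, 1), (c, 38, 1, 39, b, 2, 1), (c, 38, 1, 39, c, 2, 1), (c, 38, 1, 39, q, 1, 1), (c, 38, 1, 39, r, 35, 1), (c, 38, 1, 39, u, 27, 1), (d, 37, 11, 39, a, 9, 14), (d, 37, 11, 39, a, 9, 20), (d, 37, 11, 39, b, 2, 14), (d, 37, 11, 39, b, 2, 20), (d, 37, 11, 39, c, 2, 14), (d, 37, 11, 39, c, 2, 20), (d, 37, 11, 39, q, 1, 14), (d, 37, 11, 39, q, 1, 20), (d, 37, 11, 39, r, 35, 14), (d, 37, 11, 39, r, 35, 20), (d, 37, 11, 39, u, 27, 14), (d, 37, 11, 39, u, 27, 20), (q, 11, 4, 39, a, 9, 7), (q, 11, 4, 39, b, 2, 7), (q, 11, 4, 39, c, 2, 7), (q, 11, 4, 39, q, 1, 7), (q, 11, 4, 39, r, 35, 7), (q, 11, 4, 39, u, 27, 7), (y, 30, 7, 39, a, 9, 38), (y, 30, 7, 39, b, 2, 38), (y, 30, 7, 39, c, 2, 38), (y, 30, 7, 39, q, 1, 38), (y, 30, 7, 39, r, 35, 38), (y, 30, 7, 39, u, 27, 38)}
σ[B != y and C = b]: keep tuples satisfying B != y and C = b → {(b, 20, 7, 39, b, 2, 16), (b, 20, 7, 39, b, 2, 34), (c, 38, 1, 39, b, 2, 1), (d, 37, 11, 39, b, 2, 14), (d, 37, 11, 39, b, 2, 20), (q, 11, 4, 39, b, 2, 7)}
σ[D != 11]: keep tuples satisfying D != 11 → {(b, 20, 7, 39, b, 2, 16), (b, 20, 7, 39, b, 2, 34), (c, 38, 1, 39, b, 2, 1), (d, 37, 11, 39, b, 2, 14), (d, 37, 11, 39, b, 2, 20)}
π_{C, A} gives {(b, 1), (b, 11), (b, 7)} (2 duplicate(s) eliminated).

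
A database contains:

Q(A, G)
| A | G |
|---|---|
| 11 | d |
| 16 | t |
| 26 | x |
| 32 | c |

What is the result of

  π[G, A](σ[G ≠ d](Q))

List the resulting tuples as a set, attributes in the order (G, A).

Selection G ≠ d: {(16, t), (26, x), (32, c)}
π[G, A]: project onto (G, A) → {(c, 32), (t, 16), (x, 26)}

{(c, 32), (t, 16), (x, 26)}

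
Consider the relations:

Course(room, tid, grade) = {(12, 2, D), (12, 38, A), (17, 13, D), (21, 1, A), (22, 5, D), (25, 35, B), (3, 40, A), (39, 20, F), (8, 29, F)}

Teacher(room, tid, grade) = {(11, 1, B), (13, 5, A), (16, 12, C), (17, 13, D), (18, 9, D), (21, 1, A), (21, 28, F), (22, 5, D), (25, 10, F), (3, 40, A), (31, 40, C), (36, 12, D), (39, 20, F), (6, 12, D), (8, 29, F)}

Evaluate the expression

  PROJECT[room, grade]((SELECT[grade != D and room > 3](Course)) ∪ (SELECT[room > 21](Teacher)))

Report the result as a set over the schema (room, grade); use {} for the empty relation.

{(12, A), (21, A), (22, D), (25, B), (25, F), (31, C), (36, D), (39, F), (8, F)}

Filtering on grade != D and room > 3 leaves {(12, 38, A), (21, 1, A), (25, 35, B), (39, 20, F), (8, 29, F)}.
Filtering on room > 21 leaves {(22, 5, D), (25, 10, F), (31, 40, C), (36, 12, D), (39, 20, F)}.
Set union of the two operands is {(12, 38, A), (21, 1, A), (22, 5, D), (25, 10, F), (25, 35, B), (31, 40, C), (36, 12, D), (39, 20, F), (8, 29, F)}.
Keep only column(s) room, grade: {(12, A), (21, A), (22, D), (25, B), (25, F), (31, C), (36, D), (39, F), (8, F)}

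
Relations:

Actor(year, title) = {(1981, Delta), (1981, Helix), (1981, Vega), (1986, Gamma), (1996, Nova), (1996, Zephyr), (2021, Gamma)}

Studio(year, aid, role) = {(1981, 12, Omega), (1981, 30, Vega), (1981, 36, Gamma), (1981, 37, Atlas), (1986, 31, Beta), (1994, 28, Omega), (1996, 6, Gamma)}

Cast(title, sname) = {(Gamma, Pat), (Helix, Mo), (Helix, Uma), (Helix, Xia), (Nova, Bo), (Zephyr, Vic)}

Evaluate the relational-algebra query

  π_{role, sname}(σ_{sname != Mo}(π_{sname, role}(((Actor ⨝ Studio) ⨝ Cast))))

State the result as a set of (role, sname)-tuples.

Actor ⋈ Studio (natural join on year): {(1981, Delta, 12, Omega), (1981, Delta, 30, Vega), (1981, Delta, 36, Gamma), (1981, Delta, 37, Atlas), (1981, Helix, 12, Omega), (1981, Helix, 30, Vega), (1981, Helix, 36, Gamma), (1981, Helix, 37, Atlas), (1981, Vega, 12, Omega), (1981, Vega, 30, Vega), (1981, Vega, 36, Gamma), (1981, Vega, 37, Atlas), (1986, Gamma, 31, Beta), (1996, Nova, 6, Gamma), (1996, Zephyr, 6, Gamma)}
(Actor ⨝ Studio) ⋈ Cast (natural join on title): {(1981, Helix, 12, Omega, Mo), (1981, Helix, 12, Omega, Uma), (1981, Helix, 12, Omega, Xia), (1981, Helix, 30, Vega, Mo), (1981, Helix, 30, Vega, Uma), (1981, Helix, 30, Vega, Xia), (1981, Helix, 36, Gamma, Mo), (1981, Helix, 36, Gamma, Uma), (1981, Helix, 36, Gamma, Xia), (1981, Helix, 37, Atlas, Mo), (1981, Helix, 37, Atlas, Uma), (1981, Helix, 37, Atlas, Xia), (1986, Gamma, 31, Beta, Pat), (1996, Nova, 6, Gamma, Bo), (1996, Zephyr, 6, Gamma, Vic)}
Keep only column(s) sname, role: {(Bo, Gamma), (Mo, Atlas), (Mo, Gamma), (Mo, Omega), (Mo, Vega), (Pat, Beta), (Uma, Atlas), (Uma, Gamma), (Uma, Omega), (Uma, Vega), (Vic, Gamma), (Xia, Atlas), (Xia, Gamma), (Xia, Omega), (Xia, Vega)}
Apply σ_{sname != Mo}; surviving tuples: {(Bo, Gamma), (Pat, Beta), (Uma, Atlas), (Uma, Gamma), (Uma, Omega), (Uma, Vega), (Vic, Gamma), (Xia, Atlas), (Xia, Gamma), (Xia, Omega), (Xia, Vega)}
Keep only column(s) role, sname: {(Atlas, Uma), (Atlas, Xia), (Beta, Pat), (Gamma, Bo), (Gamma, Uma), (Gamma, Vic), (Gamma, Xia), (Omega, Uma), (Omega, Xia), (Vega, Uma), (Vega, Xia)}

{(Atlas, Uma), (Atlas, Xia), (Beta, Pat), (Gamma, Bo), (Gamma, Uma), (Gamma, Vic), (Gamma, Xia), (Omega, Uma), (Omega, Xia), (Vega, Uma), (Vega, Xia)}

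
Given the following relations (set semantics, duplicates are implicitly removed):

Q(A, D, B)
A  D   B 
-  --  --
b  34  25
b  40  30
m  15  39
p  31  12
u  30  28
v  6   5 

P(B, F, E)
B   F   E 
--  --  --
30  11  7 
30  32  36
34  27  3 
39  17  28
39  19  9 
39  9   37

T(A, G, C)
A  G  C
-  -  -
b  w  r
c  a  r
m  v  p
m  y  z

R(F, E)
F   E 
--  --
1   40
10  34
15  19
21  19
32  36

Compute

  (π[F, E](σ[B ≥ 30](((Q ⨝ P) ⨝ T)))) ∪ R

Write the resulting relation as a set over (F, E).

Q ⋈ P (natural join on B): {(b, 40, 30, 11, 7), (b, 40, 30, 32, 36), (m, 15, 39, 17, 28), (m, 15, 39, 19, 9), (m, 15, 39, 9, 37)}
(Q ⨝ P) ⋈ T (natural join on A): {(b, 40, 30, 11, 7, w, r), (b, 40, 30, 32, 36, w, r), (m, 15, 39, 17, 28, v, p), (m, 15, 39, 17, 28, y, z), (m, 15, 39, 19, 9, v, p), (m, 15, 39, 19, 9, y, z), (m, 15, 39, 9, 37, v, p), (m, 15, 39, 9, 37, y, z)}
σ[B ≥ 30]: keep tuples satisfying B ≥ 30 → {(b, 40, 30, 11, 7, w, r), (b, 40, 30, 32, 36, w, r), (m, 15, 39, 17, 28, v, p), (m, 15, 39, 17, 28, y, z), (m, 15, 39, 19, 9, v, p), (m, 15, 39, 19, 9, y, z), (m, 15, 39, 9, 37, v, p), (m, 15, 39, 9, 37, y, z)}
Projecting to F, E (3 duplicate(s) eliminated): {(11, 7), (17, 28), (19, 9), (32, 36), (9, 37)}
Union: {(11, 7), (17, 28), (19, 9), (32, 36), (9, 37)} with {(1, 40), (10, 34), (15, 19), (21, 19), (32, 36)} → {(1, 40), (10, 34), (11, 7), (15, 19), (17, 28), (19, 9), (21, 19), (32, 36), (9, 37)}

{(1, 40), (10, 34), (11, 7), (15, 19), (17, 28), (19, 9), (21, 19), (32, 36), (9, 37)}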